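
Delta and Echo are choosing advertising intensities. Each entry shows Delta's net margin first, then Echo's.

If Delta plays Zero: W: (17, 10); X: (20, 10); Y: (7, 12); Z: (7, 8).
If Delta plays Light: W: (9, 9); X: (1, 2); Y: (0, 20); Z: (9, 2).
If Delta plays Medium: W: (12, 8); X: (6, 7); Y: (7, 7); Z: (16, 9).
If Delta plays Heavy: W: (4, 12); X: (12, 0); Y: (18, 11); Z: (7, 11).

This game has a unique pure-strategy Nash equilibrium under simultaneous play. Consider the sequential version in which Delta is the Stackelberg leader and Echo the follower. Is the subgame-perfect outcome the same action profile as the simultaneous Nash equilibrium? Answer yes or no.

Work backward from Echo's decision.
- Zero: Echo compares 10, 10, 12, 8 and picks Y; Delta would get 7.
- Light: Echo compares 9, 2, 20, 2 and picks Y; Delta would get 0.
- Medium: Echo compares 8, 7, 7, 9 and picks Z; Delta would get 16.
- Heavy: Echo compares 12, 0, 11, 11 and picks W; Delta would get 4.
Among 7, 0, 16, 4, the best is 16 at Medium. Subgame-perfect outcome: (Medium, Z) with payoffs (16, 9).
For the simultaneous game, intersect best replies.
Delta's best replies: W→Zero; X→Zero; Y→Heavy; Z→Medium.
Echo's best replies: Zero→Y; Light→Y; Medium→Z; Heavy→W.
Only (Medium, Z) has each player best-responding; Nash payoffs (16, 9).
Sequential outcome (Medium, Z) coincides with the Nash profile (Medium, Z).

yes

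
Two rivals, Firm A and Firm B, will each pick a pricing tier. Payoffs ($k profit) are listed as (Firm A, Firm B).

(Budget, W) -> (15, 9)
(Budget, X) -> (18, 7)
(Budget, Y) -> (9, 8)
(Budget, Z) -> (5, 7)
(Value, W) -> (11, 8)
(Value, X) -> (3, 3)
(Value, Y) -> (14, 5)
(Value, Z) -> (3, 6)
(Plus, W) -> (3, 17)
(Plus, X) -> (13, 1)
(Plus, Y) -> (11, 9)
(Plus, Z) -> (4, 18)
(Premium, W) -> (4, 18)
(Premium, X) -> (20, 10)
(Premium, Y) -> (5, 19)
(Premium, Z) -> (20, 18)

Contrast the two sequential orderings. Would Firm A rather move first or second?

second

If Firm A leads: Firm B's best replies are Budget→W, Value→W, Plus→Z, Premium→Y; Firm A's induced payoffs 15, 11, 4, 5; outcome (Budget, W), payoffs (15, 9).
If Firm B leads: Firm A's best replies are W→Budget, X→Premium, Y→Value, Z→Premium; Firm B's induced payoffs 9, 10, 5, 18; outcome (Premium, Z), payoffs (20, 18).
Firm A gets 15 moving first and 20 moving second, so Firm A prefers to move second.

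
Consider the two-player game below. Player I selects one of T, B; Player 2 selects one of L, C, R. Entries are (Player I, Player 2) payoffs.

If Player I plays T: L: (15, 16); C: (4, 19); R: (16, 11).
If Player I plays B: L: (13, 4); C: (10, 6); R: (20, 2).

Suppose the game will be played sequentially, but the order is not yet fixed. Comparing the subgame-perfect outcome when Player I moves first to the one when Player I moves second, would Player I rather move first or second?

second

If Player I leads: Player 2's best replies are T→C, B→C; Player I's induced payoffs 4, 10; outcome (B, C), payoffs (10, 6).
If Player 2 leads: Player I's best replies are L→T, C→B, R→B; Player 2's induced payoffs 16, 6, 2; outcome (T, L), payoffs (15, 16).
Player I gets 10 moving first and 15 moving second, so Player I prefers to move second.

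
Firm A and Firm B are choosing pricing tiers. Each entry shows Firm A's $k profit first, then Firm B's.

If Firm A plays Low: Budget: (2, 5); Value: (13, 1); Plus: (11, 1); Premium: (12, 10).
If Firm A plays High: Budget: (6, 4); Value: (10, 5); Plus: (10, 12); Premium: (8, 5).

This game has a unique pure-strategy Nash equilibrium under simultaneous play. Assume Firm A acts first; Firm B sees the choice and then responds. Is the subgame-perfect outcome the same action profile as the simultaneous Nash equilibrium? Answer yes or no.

Backward induction with Firm A moving first.
- Low: Firm B compares 5, 1, 1, 10 and picks Premium; Firm A would get 12.
- High: Firm B compares 4, 5, 12, 5 and picks Plus; Firm A would get 10.
Among 12, 10, the best is 12 at Low. Subgame-perfect outcome: (Low, Premium) with payoffs (12, 10).
Now find the simultaneous Nash equilibrium.
Firm A's best replies: Budget→High; Value→Low; Plus→Low; Premium→Low.
Firm B's best replies: Low→Premium; High→Plus.
Only (Low, Premium) has each player best-responding; Nash payoffs (12, 10).
Sequential outcome (Low, Premium) coincides with the Nash profile (Low, Premium).

yes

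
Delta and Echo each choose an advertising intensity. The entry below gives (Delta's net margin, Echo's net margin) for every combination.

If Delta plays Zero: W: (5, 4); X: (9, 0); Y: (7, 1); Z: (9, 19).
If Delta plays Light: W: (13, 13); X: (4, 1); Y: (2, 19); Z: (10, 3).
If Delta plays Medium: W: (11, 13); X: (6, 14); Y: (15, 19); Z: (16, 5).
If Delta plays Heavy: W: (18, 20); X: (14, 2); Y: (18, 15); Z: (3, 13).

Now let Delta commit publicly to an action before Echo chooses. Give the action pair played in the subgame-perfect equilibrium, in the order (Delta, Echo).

(Heavy, W)

Work backward from Echo's decision.
- Zero → Echo plays Z (best of 4, 0, 1, 19); Delta gets 9.
- Light → Echo plays Y (best of 13, 1, 19, 3); Delta gets 2.
- Medium → Echo plays Y (best of 13, 14, 19, 5); Delta gets 15.
- Heavy → Echo plays W (best of 20, 2, 15, 13); Delta gets 18.
Among 9, 2, 15, 18, the best is 18 at Heavy. Subgame-perfect outcome: (Heavy, W) with payoffs (18, 20).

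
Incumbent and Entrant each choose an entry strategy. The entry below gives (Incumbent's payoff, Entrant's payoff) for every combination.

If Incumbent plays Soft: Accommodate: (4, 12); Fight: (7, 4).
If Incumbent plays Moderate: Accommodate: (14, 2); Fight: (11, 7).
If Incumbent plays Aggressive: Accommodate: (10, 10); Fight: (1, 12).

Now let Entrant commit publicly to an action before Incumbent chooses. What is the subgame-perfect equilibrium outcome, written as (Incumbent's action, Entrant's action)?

Work backward from Incumbent's decision.
- Accommodate: Incumbent compares 4, 14, 10 and picks Moderate; Entrant would get 2.
- Fight: Incumbent compares 7, 11, 1 and picks Moderate; Entrant would get 7.
Maximizing over 2, 7, Entrant chooses Fight. Subgame-perfect outcome: (Moderate, Fight) with payoffs (11, 7).

(Moderate, Fight)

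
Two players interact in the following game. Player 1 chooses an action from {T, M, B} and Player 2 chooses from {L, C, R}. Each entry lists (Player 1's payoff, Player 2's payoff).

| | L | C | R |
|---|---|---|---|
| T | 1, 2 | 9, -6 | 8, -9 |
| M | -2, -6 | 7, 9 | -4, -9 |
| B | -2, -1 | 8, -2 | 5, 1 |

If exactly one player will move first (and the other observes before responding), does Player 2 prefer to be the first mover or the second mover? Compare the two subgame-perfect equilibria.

second

If Player 1 leads: Player 2's best replies are T→L, M→C, B→R; Player 1's induced payoffs 1, 7, 5; outcome (M, C), payoffs (7, 9).
If Player 2 leads: Player 1's best replies are L→T, C→T, R→T; Player 2's induced payoffs 2, -6, -9; outcome (T, L), payoffs (1, 2).
Player 2 gets 2 moving first and 9 moving second, so Player 2 prefers to move second.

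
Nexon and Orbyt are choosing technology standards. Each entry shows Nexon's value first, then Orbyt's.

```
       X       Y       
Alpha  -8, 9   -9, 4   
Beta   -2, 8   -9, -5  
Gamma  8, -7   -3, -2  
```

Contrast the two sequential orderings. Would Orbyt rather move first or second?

If Nexon leads: Orbyt's best replies are Alpha→X, Beta→X, Gamma→Y; Nexon's induced payoffs -8, -2, -3; outcome (Beta, X), payoffs (-2, 8).
If Orbyt leads: Nexon's best replies are X→Gamma, Y→Gamma; Orbyt's induced payoffs -7, -2; outcome (Gamma, Y), payoffs (-3, -2).
Orbyt gets -2 moving first and 8 moving second, so Orbyt prefers to move second.

second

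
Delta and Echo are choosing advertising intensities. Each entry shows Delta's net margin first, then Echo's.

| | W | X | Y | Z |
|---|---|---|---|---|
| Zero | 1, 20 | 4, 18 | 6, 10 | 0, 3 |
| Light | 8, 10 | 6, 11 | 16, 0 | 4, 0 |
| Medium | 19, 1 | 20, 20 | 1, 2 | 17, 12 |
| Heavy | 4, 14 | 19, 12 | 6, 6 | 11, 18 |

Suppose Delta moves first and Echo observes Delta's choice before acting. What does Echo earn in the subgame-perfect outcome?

Echo best-responds to each possible Delta move:
- Zero: Echo compares 20, 18, 10, 3 and picks W; Delta would get 1.
- Light: Echo compares 10, 11, 0, 0 and picks X; Delta would get 6.
- Medium: Echo compares 1, 20, 2, 12 and picks X; Delta would get 20.
- Heavy: Echo compares 14, 12, 6, 18 and picks Z; Delta would get 11.
Delta's induced payoffs are 1, 6, 20, 11, so Delta commits to Medium. Subgame-perfect outcome: (Medium, X) with payoffs (20, 20).

20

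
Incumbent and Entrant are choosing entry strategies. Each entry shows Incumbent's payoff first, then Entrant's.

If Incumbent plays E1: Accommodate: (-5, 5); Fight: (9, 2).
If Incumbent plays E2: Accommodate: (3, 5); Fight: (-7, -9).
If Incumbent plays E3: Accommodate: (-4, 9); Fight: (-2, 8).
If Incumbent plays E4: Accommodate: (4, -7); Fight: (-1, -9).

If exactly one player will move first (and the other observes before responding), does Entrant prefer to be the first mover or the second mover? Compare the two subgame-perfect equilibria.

first

If Incumbent leads: Entrant's best replies are E1→Accommodate, E2→Accommodate, E3→Accommodate, E4→Accommodate; Incumbent's induced payoffs -5, 3, -4, 4; outcome (E4, Accommodate), payoffs (4, -7).
If Entrant leads: Incumbent's best replies are Accommodate→E4, Fight→E1; Entrant's induced payoffs -7, 2; outcome (E1, Fight), payoffs (9, 2).
Entrant gets 2 moving first and -7 moving second, so Entrant prefers to move first.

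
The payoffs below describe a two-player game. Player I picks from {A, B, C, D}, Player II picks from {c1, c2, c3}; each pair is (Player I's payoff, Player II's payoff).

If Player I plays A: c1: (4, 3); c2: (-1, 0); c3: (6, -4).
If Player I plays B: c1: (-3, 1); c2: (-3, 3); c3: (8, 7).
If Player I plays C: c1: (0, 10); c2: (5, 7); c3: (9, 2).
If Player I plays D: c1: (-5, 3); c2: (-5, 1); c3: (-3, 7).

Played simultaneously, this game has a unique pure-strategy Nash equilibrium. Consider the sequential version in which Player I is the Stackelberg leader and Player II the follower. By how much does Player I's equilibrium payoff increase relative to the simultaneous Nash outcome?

4

Player II best-responds to each possible Player I move:
- A: Player II compares 3, 0, -4 and picks c1; Player I would get 4.
- B: Player II compares 1, 3, 7 and picks c3; Player I would get 8.
- C: Player II compares 10, 7, 2 and picks c1; Player I would get 0.
- D: Player II compares 3, 1, 7 and picks c3; Player I would get -3.
Among 4, 8, 0, -3, the best is 8 at B. Subgame-perfect outcome: (B, c3) with payoffs (8, 7).
Now find the simultaneous Nash equilibrium.
Player I's best replies: c1→A; c2→C; c3→C.
Player II's best replies: A→c1; B→c3; C→c1; D→c3.
Only (A, c1) has each player best-responding; Nash payoffs (4, 3).
Player I's commitment gain: 8 − 4 = 4.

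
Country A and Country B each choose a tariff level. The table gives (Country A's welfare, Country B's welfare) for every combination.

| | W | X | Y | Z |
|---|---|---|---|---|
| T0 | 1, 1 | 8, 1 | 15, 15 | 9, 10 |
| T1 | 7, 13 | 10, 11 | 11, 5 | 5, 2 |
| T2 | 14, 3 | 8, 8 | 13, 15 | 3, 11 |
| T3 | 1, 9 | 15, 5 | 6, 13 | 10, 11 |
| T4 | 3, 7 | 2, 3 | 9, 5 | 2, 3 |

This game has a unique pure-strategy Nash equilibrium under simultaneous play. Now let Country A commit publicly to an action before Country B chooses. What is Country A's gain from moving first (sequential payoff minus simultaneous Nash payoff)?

0

Backward induction with Country A moving first.
- T0: BR = Y, leader payoff 15.
- T1: BR = W, leader payoff 7.
- T2: BR = Y, leader payoff 13.
- T3: BR = Y, leader payoff 6.
- T4: BR = W, leader payoff 3.
Country A's induced payoffs are 15, 7, 13, 6, 3, so Country A commits to T0. Subgame-perfect outcome: (T0, Y) with payoffs (15, 15).
Under simultaneous play:
Country A's best replies: W→T2; X→T3; Y→T0; Z→T3.
Country B's best replies: T0→Y; T1→W; T2→Y; T3→Y; T4→W.
The unique mutual best reply is (T0, Y), giving (15, 15).
Country A's commitment gain: 15 − 15 = 0.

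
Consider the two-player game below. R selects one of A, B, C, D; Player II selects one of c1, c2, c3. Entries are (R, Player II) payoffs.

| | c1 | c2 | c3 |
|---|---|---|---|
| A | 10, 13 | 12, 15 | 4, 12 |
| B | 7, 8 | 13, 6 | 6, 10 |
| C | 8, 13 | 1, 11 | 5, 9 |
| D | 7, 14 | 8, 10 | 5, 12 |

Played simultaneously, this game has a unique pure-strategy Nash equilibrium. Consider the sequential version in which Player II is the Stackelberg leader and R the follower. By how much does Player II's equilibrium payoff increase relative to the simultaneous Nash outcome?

R best-responds to each possible Player II move:
- c1: R compares 10, 7, 8, 7 and picks A; Player II would get 13.
- c2: R compares 12, 13, 1, 8 and picks B; Player II would get 6.
- c3: R compares 4, 6, 5, 5 and picks B; Player II would get 10.
Player II's induced payoffs are 13, 6, 10, so Player II commits to c1. Subgame-perfect outcome: (A, c1) with payoffs (10, 13).
Under simultaneous play:
R's best replies: c1→A; c2→B; c3→B.
Player II's best replies: A→c2; B→c3; C→c1; D→c1.
The unique mutual best reply is (B, c3), giving (6, 10).
Player II's commitment gain: 13 − 10 = 3.

3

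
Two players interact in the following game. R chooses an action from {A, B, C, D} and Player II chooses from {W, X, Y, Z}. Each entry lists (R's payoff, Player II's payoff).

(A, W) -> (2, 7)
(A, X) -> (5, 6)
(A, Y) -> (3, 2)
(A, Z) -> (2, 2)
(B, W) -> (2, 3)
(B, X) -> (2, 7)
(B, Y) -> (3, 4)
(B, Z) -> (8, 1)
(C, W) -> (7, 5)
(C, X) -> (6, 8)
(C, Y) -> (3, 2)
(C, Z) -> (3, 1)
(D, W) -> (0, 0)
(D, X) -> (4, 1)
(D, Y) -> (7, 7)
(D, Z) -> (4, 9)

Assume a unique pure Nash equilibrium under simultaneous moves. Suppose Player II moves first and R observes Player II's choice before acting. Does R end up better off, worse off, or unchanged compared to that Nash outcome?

Backward induction with Player II moving first.
- W → R plays C (best of 2, 2, 7, 0); Player II gets 5.
- X → R plays C (best of 5, 2, 6, 4); Player II gets 8.
- Y → R plays D (best of 3, 3, 3, 7); Player II gets 7.
- Z → R plays B (best of 2, 8, 3, 4); Player II gets 1.
Maximizing over 5, 8, 7, 1, Player II chooses X. Subgame-perfect outcome: (C, X) with payoffs (6, 8).
For the simultaneous game, intersect best replies.
R's best replies: W→C; X→C; Y→D; Z→B.
Player II's best replies: A→W; B→X; C→X; D→Z.
The unique mutual best reply is (C, X), giving (6, 8).
R earns 6 sequentially versus 6 at the Nash outcome: unchanged.

unchanged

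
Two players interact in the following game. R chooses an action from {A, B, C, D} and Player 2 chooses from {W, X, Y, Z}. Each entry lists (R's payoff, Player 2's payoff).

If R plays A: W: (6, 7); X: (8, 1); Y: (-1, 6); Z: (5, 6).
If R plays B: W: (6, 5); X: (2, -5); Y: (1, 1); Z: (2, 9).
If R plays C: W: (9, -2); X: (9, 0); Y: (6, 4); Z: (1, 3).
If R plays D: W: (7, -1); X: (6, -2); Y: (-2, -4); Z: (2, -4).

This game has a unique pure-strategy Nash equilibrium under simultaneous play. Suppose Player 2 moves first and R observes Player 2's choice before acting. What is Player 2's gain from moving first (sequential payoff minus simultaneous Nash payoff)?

2

Backward induction with Player 2 moving first.
- W → R plays C (best of 6, 6, 9, 7); Player 2 gets -2.
- X → R plays C (best of 8, 2, 9, 6); Player 2 gets 0.
- Y → R plays C (best of -1, 1, 6, -2); Player 2 gets 4.
- Z → R plays A (best of 5, 2, 1, 2); Player 2 gets 6.
Maximizing over -2, 0, 4, 6, Player 2 chooses Z. Subgame-perfect outcome: (A, Z) with payoffs (5, 6).
Under simultaneous play:
R's best replies: W→C; X→C; Y→C; Z→A.
Player 2's best replies: A→W; B→Z; C→Y; D→W.
Only (C, Y) has each player best-responding; Nash payoffs (6, 4).
Player 2's commitment gain: 6 − 4 = 2.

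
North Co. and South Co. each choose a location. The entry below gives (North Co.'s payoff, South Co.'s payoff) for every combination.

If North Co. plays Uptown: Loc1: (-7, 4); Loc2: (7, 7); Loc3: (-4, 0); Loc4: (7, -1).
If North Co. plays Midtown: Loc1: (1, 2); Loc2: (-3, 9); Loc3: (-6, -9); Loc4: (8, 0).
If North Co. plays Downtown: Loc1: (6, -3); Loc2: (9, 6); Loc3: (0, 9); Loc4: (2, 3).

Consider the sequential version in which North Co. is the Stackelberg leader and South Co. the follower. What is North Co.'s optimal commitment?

Uptown

Solve by backward induction (North Co. leads).
- Uptown → South Co. plays Loc2 (best of 4, 7, 0, -1); North Co. gets 7.
- Midtown → South Co. plays Loc2 (best of 2, 9, -9, 0); North Co. gets -3.
- Downtown → South Co. plays Loc3 (best of -3, 6, 9, 3); North Co. gets 0.
Among 7, -3, 0, the best is 7 at Uptown. Subgame-perfect outcome: (Uptown, Loc2) with payoffs (7, 7).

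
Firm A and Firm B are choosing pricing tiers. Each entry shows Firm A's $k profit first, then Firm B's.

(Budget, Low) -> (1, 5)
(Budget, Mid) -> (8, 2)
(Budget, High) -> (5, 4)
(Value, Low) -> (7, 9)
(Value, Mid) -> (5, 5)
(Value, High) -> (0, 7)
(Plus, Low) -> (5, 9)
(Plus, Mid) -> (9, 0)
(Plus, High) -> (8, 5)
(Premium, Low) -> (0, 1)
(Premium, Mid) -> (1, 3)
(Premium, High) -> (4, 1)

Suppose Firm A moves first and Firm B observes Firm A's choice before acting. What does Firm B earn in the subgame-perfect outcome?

9

Backward induction with Firm A moving first.
- Budget: BR = Low, leader payoff 1.
- Value: BR = Low, leader payoff 7.
- Plus: BR = Low, leader payoff 5.
- Premium: BR = Mid, leader payoff 1.
Firm A's induced payoffs are 1, 7, 5, 1, so Firm A commits to Value. Subgame-perfect outcome: (Value, Low) with payoffs (7, 9).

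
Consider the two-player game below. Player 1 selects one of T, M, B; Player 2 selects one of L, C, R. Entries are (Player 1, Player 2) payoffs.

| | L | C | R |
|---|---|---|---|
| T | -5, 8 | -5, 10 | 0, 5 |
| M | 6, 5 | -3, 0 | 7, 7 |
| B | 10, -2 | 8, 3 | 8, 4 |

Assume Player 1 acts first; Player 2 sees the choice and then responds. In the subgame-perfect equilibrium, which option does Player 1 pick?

Player 2 best-responds to each possible Player 1 move:
- T: BR = C, leader payoff -5.
- M: BR = R, leader payoff 7.
- B: BR = R, leader payoff 8.
Maximizing over -5, 7, 8, Player 1 chooses B. Subgame-perfect outcome: (B, R) with payoffs (8, 4).

B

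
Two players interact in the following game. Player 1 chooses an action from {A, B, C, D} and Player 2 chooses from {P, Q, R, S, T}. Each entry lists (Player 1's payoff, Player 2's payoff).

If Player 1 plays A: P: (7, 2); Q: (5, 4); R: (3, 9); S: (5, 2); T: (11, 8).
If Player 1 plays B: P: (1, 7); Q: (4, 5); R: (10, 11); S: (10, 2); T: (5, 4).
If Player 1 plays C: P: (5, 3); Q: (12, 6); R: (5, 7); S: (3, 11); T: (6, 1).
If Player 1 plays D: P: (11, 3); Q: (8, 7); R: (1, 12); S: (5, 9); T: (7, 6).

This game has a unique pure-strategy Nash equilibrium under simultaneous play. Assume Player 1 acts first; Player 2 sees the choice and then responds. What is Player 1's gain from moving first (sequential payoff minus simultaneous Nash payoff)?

0

Solve by backward induction (Player 1 leads).
- A: BR = R, leader payoff 3.
- B: BR = R, leader payoff 10.
- C: BR = S, leader payoff 3.
- D: BR = R, leader payoff 1.
Among 3, 10, 3, 1, the best is 10 at B. Subgame-perfect outcome: (B, R) with payoffs (10, 11).
Now find the simultaneous Nash equilibrium.
Player 1's best replies: P→D; Q→C; R→B; S→B; T→A.
Player 2's best replies: A→R; B→R; C→S; D→R.
The unique mutual best reply is (B, R), giving (10, 11).
Player 1's commitment gain: 10 − 10 = 0.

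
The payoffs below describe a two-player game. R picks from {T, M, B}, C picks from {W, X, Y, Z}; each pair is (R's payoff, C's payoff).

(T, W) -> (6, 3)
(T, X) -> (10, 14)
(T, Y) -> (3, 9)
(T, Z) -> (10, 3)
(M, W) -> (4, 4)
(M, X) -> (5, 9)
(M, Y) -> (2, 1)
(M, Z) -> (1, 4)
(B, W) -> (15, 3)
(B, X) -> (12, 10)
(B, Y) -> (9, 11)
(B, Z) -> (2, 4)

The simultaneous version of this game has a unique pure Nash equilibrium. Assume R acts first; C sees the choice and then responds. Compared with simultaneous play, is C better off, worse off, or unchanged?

better off

C best-responds to each possible R move:
- T: BR = X, leader payoff 10.
- M: BR = X, leader payoff 5.
- B: BR = Y, leader payoff 9.
Maximizing over 10, 5, 9, R chooses T. Subgame-perfect outcome: (T, X) with payoffs (10, 14).
Under simultaneous play:
R's best replies: W→B; X→B; Y→B; Z→T.
C's best replies: T→X; M→X; B→Y.
Only (B, Y) has each player best-responding; Nash payoffs (9, 11).
C earns 14 sequentially versus 11 at the Nash outcome: better off.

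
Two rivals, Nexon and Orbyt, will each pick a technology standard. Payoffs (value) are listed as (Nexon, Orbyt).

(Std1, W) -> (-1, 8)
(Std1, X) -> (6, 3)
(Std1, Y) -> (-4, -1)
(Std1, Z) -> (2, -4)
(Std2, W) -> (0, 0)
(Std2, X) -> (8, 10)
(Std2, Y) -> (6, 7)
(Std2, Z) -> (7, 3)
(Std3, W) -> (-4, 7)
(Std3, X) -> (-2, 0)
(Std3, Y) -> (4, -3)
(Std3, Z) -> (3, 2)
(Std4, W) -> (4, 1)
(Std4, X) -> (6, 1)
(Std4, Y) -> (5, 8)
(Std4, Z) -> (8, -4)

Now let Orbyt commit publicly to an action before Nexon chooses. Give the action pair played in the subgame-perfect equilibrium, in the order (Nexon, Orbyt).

Nexon best-responds to each possible Orbyt move:
- W: Nexon compares -1, 0, -4, 4 and picks Std4; Orbyt would get 1.
- X: Nexon compares 6, 8, -2, 6 and picks Std2; Orbyt would get 10.
- Y: Nexon compares -4, 6, 4, 5 and picks Std2; Orbyt would get 7.
- Z: Nexon compares 2, 7, 3, 8 and picks Std4; Orbyt would get -4.
Maximizing over 1, 10, 7, -4, Orbyt chooses X. Subgame-perfect outcome: (Std2, X) with payoffs (8, 10).

(Std2, X)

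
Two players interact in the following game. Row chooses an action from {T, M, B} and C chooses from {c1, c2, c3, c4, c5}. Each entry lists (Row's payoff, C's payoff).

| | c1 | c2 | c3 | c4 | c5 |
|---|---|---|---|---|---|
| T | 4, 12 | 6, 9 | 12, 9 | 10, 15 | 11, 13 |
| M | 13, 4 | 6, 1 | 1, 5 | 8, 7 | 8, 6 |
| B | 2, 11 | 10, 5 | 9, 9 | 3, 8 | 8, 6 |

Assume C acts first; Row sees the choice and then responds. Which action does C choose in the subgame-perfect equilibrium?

c4

Row best-responds to each possible C move:
- c1: BR = M, leader payoff 4.
- c2: BR = B, leader payoff 5.
- c3: BR = T, leader payoff 9.
- c4: BR = T, leader payoff 15.
- c5: BR = T, leader payoff 13.
Maximizing over 4, 5, 9, 15, 13, C chooses c4. Subgame-perfect outcome: (T, c4) with payoffs (10, 15).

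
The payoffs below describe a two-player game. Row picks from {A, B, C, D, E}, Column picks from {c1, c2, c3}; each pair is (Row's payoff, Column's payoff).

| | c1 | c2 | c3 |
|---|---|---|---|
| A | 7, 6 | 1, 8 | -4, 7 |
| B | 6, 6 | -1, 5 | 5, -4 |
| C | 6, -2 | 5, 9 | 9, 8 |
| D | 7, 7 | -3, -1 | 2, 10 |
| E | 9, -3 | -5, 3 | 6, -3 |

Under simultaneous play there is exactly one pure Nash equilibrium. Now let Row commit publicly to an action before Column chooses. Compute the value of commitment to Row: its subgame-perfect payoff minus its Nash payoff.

1

Work backward from Column's decision.
- A: BR = c2, leader payoff 1.
- B: BR = c1, leader payoff 6.
- C: BR = c2, leader payoff 5.
- D: BR = c3, leader payoff 2.
- E: BR = c2, leader payoff -5.
Row's induced payoffs are 1, 6, 5, 2, -5, so Row commits to B. Subgame-perfect outcome: (B, c1) with payoffs (6, 6).
Under simultaneous play:
Row's best replies: c1→E; c2→C; c3→C.
Column's best replies: A→c2; B→c1; C→c2; D→c3; E→c2.
Only (C, c2) has each player best-responding; Nash payoffs (5, 9).
Row's commitment gain: 6 − 5 = 1.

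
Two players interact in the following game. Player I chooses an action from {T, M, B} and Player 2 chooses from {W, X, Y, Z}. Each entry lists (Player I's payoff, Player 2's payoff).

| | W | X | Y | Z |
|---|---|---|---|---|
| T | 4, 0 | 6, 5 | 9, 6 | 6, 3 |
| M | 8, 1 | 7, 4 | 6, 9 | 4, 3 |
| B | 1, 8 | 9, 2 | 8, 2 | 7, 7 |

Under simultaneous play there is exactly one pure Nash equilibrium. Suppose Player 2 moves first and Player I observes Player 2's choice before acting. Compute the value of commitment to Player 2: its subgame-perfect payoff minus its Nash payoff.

1

Work backward from Player I's decision.
- W → Player I plays M (best of 4, 8, 1); Player 2 gets 1.
- X → Player I plays B (best of 6, 7, 9); Player 2 gets 2.
- Y → Player I plays T (best of 9, 6, 8); Player 2 gets 6.
- Z → Player I plays B (best of 6, 4, 7); Player 2 gets 7.
Among 1, 2, 6, 7, the best is 7 at Z. Subgame-perfect outcome: (B, Z) with payoffs (7, 7).
For the simultaneous game, intersect best replies.
Player I's best replies: W→M; X→B; Y→T; Z→B.
Player 2's best replies: T→Y; M→Y; B→W.
Only (T, Y) has each player best-responding; Nash payoffs (9, 6).
Player 2's commitment gain: 7 − 6 = 1.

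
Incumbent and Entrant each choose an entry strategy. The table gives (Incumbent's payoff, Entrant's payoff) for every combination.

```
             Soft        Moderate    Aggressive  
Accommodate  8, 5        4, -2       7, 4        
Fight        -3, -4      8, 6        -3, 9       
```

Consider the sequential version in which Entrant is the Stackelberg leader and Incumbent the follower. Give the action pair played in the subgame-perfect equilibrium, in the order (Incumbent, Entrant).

Work backward from Incumbent's decision.
- Soft: BR = Accommodate, leader payoff 5.
- Moderate: BR = Fight, leader payoff 6.
- Aggressive: BR = Accommodate, leader payoff 4.
Entrant's induced payoffs are 5, 6, 4, so Entrant commits to Moderate. Subgame-perfect outcome: (Fight, Moderate) with payoffs (8, 6).

(Fight, Moderate)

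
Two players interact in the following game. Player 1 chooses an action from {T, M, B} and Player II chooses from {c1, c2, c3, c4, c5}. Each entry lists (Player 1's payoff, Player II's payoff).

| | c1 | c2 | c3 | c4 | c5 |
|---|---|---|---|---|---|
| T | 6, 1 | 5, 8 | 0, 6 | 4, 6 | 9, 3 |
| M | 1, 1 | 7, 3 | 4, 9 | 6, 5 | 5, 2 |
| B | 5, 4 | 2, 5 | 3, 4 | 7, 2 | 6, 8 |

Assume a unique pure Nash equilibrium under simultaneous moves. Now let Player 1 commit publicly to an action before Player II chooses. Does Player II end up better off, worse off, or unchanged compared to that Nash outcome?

Solve by backward induction (Player 1 leads).
- T: BR = c2, leader payoff 5.
- M: BR = c3, leader payoff 4.
- B: BR = c5, leader payoff 6.
Among 5, 4, 6, the best is 6 at B. Subgame-perfect outcome: (B, c5) with payoffs (6, 8).
For the simultaneous game, intersect best replies.
Player 1's best replies: c1→T; c2→M; c3→M; c4→B; c5→T.
Player II's best replies: T→c2; M→c3; B→c5.
Only (M, c3) has each player best-responding; Nash payoffs (4, 9).
Player II earns 8 sequentially versus 9 at the Nash outcome: worse off.

worse off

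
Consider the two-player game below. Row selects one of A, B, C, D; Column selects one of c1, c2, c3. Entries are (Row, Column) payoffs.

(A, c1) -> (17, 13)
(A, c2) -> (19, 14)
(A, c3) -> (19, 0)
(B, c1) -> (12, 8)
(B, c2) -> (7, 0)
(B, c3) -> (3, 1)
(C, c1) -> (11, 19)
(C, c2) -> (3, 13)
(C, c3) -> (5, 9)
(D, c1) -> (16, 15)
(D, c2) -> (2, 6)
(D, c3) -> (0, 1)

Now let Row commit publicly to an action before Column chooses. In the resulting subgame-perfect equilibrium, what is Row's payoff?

19

Work backward from Column's decision.
- A → Column plays c2 (best of 13, 14, 0); Row gets 19.
- B → Column plays c1 (best of 8, 0, 1); Row gets 12.
- C → Column plays c1 (best of 19, 13, 9); Row gets 11.
- D → Column plays c1 (best of 15, 6, 1); Row gets 16.
Row's induced payoffs are 19, 12, 11, 16, so Row commits to A. Subgame-perfect outcome: (A, c2) with payoffs (19, 14).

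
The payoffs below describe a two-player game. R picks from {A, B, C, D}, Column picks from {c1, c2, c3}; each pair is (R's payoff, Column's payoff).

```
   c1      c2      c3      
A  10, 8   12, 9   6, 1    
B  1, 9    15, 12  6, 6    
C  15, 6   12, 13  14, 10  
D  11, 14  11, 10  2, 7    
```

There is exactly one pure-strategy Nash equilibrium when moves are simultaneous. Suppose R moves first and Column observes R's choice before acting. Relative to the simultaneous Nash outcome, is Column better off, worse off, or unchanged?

unchanged

Work backward from Column's decision.
- A: BR = c2, leader payoff 12.
- B: BR = c2, leader payoff 15.
- C: BR = c2, leader payoff 12.
- D: BR = c1, leader payoff 11.
R's induced payoffs are 12, 15, 12, 11, so R commits to B. Subgame-perfect outcome: (B, c2) with payoffs (15, 12).
Under simultaneous play:
R's best replies: c1→C; c2→B; c3→C.
Column's best replies: A→c2; B→c2; C→c2; D→c1.
Only (B, c2) has each player best-responding; Nash payoffs (15, 12).
Column earns 12 sequentially versus 12 at the Nash outcome: unchanged.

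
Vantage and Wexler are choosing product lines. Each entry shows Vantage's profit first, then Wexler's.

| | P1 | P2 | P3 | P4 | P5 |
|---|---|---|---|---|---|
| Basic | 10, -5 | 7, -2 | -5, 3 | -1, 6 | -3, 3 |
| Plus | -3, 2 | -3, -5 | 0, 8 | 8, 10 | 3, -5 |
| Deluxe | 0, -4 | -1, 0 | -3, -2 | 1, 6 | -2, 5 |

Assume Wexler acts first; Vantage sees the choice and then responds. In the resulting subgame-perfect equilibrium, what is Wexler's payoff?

Solve by backward induction (Wexler leads).
- P1: BR = Basic, leader payoff -5.
- P2: BR = Basic, leader payoff -2.
- P3: BR = Plus, leader payoff 8.
- P4: BR = Plus, leader payoff 10.
- P5: BR = Plus, leader payoff -5.
Wexler's induced payoffs are -5, -2, 8, 10, -5, so Wexler commits to P4. Subgame-perfect outcome: (Plus, P4) with payoffs (8, 10).

10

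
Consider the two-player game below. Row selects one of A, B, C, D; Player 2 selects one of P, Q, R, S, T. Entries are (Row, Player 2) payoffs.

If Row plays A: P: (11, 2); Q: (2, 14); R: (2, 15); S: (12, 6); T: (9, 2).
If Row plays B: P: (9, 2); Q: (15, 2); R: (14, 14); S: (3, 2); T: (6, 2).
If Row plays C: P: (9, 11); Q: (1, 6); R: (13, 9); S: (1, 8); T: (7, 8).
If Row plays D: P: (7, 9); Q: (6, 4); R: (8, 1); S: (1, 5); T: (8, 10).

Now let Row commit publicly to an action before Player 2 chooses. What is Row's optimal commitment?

Player 2 best-responds to each possible Row move:
- A: BR = R, leader payoff 2.
- B: BR = R, leader payoff 14.
- C: BR = P, leader payoff 9.
- D: BR = T, leader payoff 8.
Among 2, 14, 9, 8, the best is 14 at B. Subgame-perfect outcome: (B, R) with payoffs (14, 14).

B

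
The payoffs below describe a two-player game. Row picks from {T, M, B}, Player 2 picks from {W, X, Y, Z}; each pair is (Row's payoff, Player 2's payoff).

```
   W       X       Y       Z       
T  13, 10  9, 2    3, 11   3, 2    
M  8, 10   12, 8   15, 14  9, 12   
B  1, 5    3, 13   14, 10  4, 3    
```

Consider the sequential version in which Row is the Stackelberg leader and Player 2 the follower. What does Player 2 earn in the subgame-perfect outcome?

Player 2 best-responds to each possible Row move:
- T: BR = Y, leader payoff 3.
- M: BR = Y, leader payoff 15.
- B: BR = X, leader payoff 3.
Maximizing over 3, 15, 3, Row chooses M. Subgame-perfect outcome: (M, Y) with payoffs (15, 14).

14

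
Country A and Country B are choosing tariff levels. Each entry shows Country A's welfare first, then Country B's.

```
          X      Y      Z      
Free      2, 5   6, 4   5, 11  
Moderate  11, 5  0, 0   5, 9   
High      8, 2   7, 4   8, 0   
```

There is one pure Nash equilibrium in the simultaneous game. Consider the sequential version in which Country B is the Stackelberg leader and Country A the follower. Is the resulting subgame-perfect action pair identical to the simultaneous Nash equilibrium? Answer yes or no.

Backward induction with Country B moving first.
- X → Country A plays Moderate (best of 2, 11, 8); Country B gets 5.
- Y → Country A plays High (best of 6, 0, 7); Country B gets 4.
- Z → Country A plays High (best of 5, 5, 8); Country B gets 0.
Among 5, 4, 0, the best is 5 at X. Subgame-perfect outcome: (Moderate, X) with payoffs (11, 5).
Now find the simultaneous Nash equilibrium.
Country A's best replies: X→Moderate; Y→High; Z→High.
Country B's best replies: Free→Z; Moderate→Z; High→Y.
The unique mutual best reply is (High, Y), giving (7, 4).
Sequential outcome (Moderate, X) differs from the Nash profile (High, Y).

no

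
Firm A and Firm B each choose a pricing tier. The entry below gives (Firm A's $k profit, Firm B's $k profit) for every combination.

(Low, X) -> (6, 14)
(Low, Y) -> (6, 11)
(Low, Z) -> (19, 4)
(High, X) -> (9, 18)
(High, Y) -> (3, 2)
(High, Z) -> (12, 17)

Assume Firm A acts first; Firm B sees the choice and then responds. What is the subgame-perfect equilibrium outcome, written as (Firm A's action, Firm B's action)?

(High, X)

Work backward from Firm B's decision.
- Low: Firm B compares 14, 11, 4 and picks X; Firm A would get 6.
- High: Firm B compares 18, 2, 17 and picks X; Firm A would get 9.
Firm A's induced payoffs are 6, 9, so Firm A commits to High. Subgame-perfect outcome: (High, X) with payoffs (9, 18).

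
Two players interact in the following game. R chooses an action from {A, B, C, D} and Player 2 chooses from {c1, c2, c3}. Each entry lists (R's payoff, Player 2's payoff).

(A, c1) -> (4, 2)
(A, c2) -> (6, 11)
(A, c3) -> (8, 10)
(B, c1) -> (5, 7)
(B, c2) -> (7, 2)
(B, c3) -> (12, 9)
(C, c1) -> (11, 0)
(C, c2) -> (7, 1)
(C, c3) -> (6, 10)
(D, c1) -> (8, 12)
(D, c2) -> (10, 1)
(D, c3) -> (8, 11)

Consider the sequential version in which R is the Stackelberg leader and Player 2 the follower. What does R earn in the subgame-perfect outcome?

Work backward from Player 2's decision.
- A: Player 2 compares 2, 11, 10 and picks c2; R would get 6.
- B: Player 2 compares 7, 2, 9 and picks c3; R would get 12.
- C: Player 2 compares 0, 1, 10 and picks c3; R would get 6.
- D: Player 2 compares 12, 1, 11 and picks c1; R would get 8.
Among 6, 12, 6, 8, the best is 12 at B. Subgame-perfect outcome: (B, c3) with payoffs (12, 9).

12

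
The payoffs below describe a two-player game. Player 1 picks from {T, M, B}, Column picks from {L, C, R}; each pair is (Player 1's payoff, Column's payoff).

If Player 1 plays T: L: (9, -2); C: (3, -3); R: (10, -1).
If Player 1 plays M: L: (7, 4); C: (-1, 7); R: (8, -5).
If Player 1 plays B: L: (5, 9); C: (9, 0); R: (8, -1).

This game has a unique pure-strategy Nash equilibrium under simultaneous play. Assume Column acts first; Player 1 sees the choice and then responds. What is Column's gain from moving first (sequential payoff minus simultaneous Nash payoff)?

Solve by backward induction (Column leads).
- L: BR = T, leader payoff -2.
- C: BR = B, leader payoff 0.
- R: BR = T, leader payoff -1.
Among -2, 0, -1, the best is 0 at C. Subgame-perfect outcome: (B, C) with payoffs (9, 0).
Now find the simultaneous Nash equilibrium.
Player 1's best replies: L→T; C→B; R→T.
Column's best replies: T→R; M→C; B→L.
Only (T, R) has each player best-responding; Nash payoffs (10, -1).
Column's commitment gain: 0 − -1 = 1.

1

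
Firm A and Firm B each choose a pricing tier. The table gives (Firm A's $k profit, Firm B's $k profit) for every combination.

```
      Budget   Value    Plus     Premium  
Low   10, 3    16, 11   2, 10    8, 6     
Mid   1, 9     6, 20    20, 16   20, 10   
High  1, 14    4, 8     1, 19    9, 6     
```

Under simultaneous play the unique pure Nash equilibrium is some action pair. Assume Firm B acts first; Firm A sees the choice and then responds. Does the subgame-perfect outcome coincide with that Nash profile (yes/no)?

no

Solve by backward induction (Firm B leads).
- Budget → Firm A plays Low (best of 10, 1, 1); Firm B gets 3.
- Value → Firm A plays Low (best of 16, 6, 4); Firm B gets 11.
- Plus → Firm A plays Mid (best of 2, 20, 1); Firm B gets 16.
- Premium → Firm A plays Mid (best of 8, 20, 9); Firm B gets 10.
Maximizing over 3, 11, 16, 10, Firm B chooses Plus. Subgame-perfect outcome: (Mid, Plus) with payoffs (20, 16).
For the simultaneous game, intersect best replies.
Firm A's best replies: Budget→Low; Value→Low; Plus→Mid; Premium→Mid.
Firm B's best replies: Low→Value; Mid→Value; High→Plus.
Only (Low, Value) has each player best-responding; Nash payoffs (16, 11).
Sequential outcome (Mid, Plus) differs from the Nash profile (Low, Value).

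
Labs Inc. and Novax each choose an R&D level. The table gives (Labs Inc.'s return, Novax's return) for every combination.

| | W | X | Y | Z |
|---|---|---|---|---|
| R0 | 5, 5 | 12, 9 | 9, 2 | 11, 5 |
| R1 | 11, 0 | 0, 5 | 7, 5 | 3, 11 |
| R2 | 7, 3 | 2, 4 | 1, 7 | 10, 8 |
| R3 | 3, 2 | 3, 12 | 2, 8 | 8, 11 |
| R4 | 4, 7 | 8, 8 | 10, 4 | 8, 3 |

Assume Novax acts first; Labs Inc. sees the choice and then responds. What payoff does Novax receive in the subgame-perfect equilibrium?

Solve by backward induction (Novax leads).
- W: BR = R1, leader payoff 0.
- X: BR = R0, leader payoff 9.
- Y: BR = R4, leader payoff 4.
- Z: BR = R0, leader payoff 5.
Among 0, 9, 4, 5, the best is 9 at X. Subgame-perfect outcome: (R0, X) with payoffs (12, 9).

9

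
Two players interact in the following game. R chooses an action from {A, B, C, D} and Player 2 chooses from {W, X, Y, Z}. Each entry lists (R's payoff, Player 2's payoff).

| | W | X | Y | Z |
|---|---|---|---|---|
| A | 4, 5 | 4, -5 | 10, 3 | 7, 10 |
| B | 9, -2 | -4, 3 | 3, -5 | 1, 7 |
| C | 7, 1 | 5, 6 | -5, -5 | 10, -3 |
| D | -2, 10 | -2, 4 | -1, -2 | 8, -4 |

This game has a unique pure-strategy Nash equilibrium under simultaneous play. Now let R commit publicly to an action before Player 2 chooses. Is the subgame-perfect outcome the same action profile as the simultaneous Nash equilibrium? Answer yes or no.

Work backward from Player 2's decision.
- A: BR = Z, leader payoff 7.
- B: BR = Z, leader payoff 1.
- C: BR = X, leader payoff 5.
- D: BR = W, leader payoff -2.
R's induced payoffs are 7, 1, 5, -2, so R commits to A. Subgame-perfect outcome: (A, Z) with payoffs (7, 10).
For the simultaneous game, intersect best replies.
R's best replies: W→B; X→C; Y→A; Z→C.
Player 2's best replies: A→Z; B→Z; C→X; D→W.
The unique mutual best reply is (C, X), giving (5, 6).
Sequential outcome (A, Z) differs from the Nash profile (C, X).

no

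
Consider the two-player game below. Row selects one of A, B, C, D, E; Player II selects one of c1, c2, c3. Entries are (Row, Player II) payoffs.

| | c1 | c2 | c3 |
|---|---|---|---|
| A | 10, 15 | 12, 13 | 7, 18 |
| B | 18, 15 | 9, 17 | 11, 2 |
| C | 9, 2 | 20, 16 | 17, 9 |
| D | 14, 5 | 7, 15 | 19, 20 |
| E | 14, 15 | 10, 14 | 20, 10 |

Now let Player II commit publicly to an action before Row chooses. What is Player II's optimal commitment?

Row best-responds to each possible Player II move:
- c1: Row compares 10, 18, 9, 14, 14 and picks B; Player II would get 15.
- c2: Row compares 12, 9, 20, 7, 10 and picks C; Player II would get 16.
- c3: Row compares 7, 11, 17, 19, 20 and picks E; Player II would get 10.
Maximizing over 15, 16, 10, Player II chooses c2. Subgame-perfect outcome: (C, c2) with payoffs (20, 16).

c2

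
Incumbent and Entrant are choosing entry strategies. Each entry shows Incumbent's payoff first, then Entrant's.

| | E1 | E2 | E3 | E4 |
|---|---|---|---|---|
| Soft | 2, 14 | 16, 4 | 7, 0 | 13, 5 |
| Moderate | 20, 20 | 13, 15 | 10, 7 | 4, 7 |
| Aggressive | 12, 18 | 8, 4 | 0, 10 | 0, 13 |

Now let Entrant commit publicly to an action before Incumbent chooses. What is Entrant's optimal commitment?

E1

Solve by backward induction (Entrant leads).
- E1 → Incumbent plays Moderate (best of 2, 20, 12); Entrant gets 20.
- E2 → Incumbent plays Soft (best of 16, 13, 8); Entrant gets 4.
- E3 → Incumbent plays Moderate (best of 7, 10, 0); Entrant gets 7.
- E4 → Incumbent plays Soft (best of 13, 4, 0); Entrant gets 5.
Entrant's induced payoffs are 20, 4, 7, 5, so Entrant commits to E1. Subgame-perfect outcome: (Moderate, E1) with payoffs (20, 20).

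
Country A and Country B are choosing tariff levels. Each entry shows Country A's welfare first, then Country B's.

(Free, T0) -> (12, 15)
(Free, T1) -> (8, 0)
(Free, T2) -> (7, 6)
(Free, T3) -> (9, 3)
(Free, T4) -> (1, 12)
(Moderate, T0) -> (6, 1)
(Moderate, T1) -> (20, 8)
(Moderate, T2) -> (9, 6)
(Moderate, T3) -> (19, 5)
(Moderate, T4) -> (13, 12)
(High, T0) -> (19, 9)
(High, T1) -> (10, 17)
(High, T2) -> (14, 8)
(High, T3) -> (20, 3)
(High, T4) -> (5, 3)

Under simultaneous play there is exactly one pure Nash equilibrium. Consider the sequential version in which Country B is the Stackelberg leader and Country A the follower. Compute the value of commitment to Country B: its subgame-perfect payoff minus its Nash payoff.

0

Backward induction with Country B moving first.
- T0: BR = High, leader payoff 9.
- T1: BR = Moderate, leader payoff 8.
- T2: BR = High, leader payoff 8.
- T3: BR = High, leader payoff 3.
- T4: BR = Moderate, leader payoff 12.
Maximizing over 9, 8, 8, 3, 12, Country B chooses T4. Subgame-perfect outcome: (Moderate, T4) with payoffs (13, 12).
For the simultaneous game, intersect best replies.
Country A's best replies: T0→High; T1→Moderate; T2→High; T3→High; T4→Moderate.
Country B's best replies: Free→T0; Moderate→T4; High→T1.
Only (Moderate, T4) has each player best-responding; Nash payoffs (13, 12).
Country B's commitment gain: 12 − 12 = 0.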